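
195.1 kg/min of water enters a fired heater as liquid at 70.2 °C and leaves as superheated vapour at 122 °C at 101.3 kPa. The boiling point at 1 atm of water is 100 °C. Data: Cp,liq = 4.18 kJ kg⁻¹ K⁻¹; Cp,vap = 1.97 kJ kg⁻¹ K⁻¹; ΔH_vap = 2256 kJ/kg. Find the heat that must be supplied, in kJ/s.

Q = 7880 kJ/s

liquid 70.2→100 °C: 124.56 kJ/kg
vaporisation at 100 °C: 2256 kJ/kg
vapour 100→122 °C: 43.34 kJ/kg
Δh = 124.56 + 2256 + 43.34 = 2423.9 kJ/kg
Q = ṁ·Δh = 195.1 kg/min × 2423.9 kJ/kg = 472900 kJ/min
|Q| = 7881.7 kW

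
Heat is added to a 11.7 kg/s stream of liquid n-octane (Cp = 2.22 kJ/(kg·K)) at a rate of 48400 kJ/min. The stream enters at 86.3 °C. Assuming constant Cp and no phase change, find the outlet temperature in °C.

T_out = 117 °C

Q = 48400 kJ/min = 806.67 kJ/s
ΔT = Q/(ṁ·Cp) = 806.67/(11.7×2.22) = 31.057 K
T_out = 86.3 + 31.057 = 117.36 °C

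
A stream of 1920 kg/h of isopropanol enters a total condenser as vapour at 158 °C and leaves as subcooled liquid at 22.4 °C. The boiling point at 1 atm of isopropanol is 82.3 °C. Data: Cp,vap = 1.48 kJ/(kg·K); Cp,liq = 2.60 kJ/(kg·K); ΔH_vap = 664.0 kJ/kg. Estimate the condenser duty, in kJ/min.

Q_c = 29800 kJ/min

vapour 158→82.3 °C: -112.04 kJ/kg
condensation at 82.3 °C: -664 kJ/kg
liquid 82.3→22.4 °C: -155.74 kJ/kg
Δh = -112.04 + -664 + -155.74 = -931.78 kJ/kg
Q = ṁ·Δh = 1920 kg/h × -931.78 kJ/kg = -1.789e+06 kJ/h
|Q| = 496.95 kW = 29817 kJ/min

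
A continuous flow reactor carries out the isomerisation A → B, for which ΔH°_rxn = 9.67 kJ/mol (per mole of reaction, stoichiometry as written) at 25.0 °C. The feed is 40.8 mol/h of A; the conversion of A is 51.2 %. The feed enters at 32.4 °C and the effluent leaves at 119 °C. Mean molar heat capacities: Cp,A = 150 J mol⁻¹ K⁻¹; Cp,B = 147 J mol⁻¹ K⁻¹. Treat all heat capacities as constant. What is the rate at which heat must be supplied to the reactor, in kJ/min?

Extent of reaction ξ = 0.512 × 40.8 = 20.89 mol/h
Reaction term: ξ·ΔH°_rxn = 20.89 × 9.67 = 202 kJ/h
Sensible, feed 32.4→25 °C: -45.288 kJ/h
Outlet flows (mol/h): A 19.91, B 20.89
Sensible, products 25→119 °C: 569.39 kJ/h
Q = ΔH = 726.1 kJ/h = 0.2017 kW
Heat supplied = 12.102 kJ/min

Q_in = 12.1 kJ/min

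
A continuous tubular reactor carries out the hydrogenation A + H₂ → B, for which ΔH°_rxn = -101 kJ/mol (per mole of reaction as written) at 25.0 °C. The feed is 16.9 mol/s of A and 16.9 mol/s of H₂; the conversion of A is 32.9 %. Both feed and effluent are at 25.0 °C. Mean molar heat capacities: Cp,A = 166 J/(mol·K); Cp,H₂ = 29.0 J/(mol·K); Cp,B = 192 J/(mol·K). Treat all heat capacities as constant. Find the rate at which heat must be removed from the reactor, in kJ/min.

Extent of reaction ξ = 0.329 × 16.9 = 5.5601 mol/s
Reaction term: ξ·ΔH°_rxn = 5.5601 × -101 = -561.57 kJ/s
Q = ΔH = -561.57 kJ/s = -561.57 kW
Heat removed = 33694 kJ/min

Q_out = 33700 kJ/min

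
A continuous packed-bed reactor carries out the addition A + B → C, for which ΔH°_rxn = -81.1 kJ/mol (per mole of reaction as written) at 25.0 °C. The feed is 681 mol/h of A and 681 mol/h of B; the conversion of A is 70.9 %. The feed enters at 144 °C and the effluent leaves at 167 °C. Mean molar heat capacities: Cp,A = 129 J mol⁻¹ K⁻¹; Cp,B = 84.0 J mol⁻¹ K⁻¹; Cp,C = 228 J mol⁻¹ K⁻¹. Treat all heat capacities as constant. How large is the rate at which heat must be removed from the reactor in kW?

Extent of reaction ξ = 0.709 × 681 = 482.83 mol/h
Reaction term: ξ·ΔH°_rxn = 482.83 × -81.1 = -39157 kJ/h
Sensible, feed 144→25 °C: -17261 kJ/h
Outlet flows (mol/h): A 198.17, B 198.17, C 482.83
Sensible, products 25→167 °C: 21626 kJ/h
Q = ΔH = -34793 kJ/h = -9.6647 kW
Heat removed = 9.6647 kW

Q_out = 9.66 kW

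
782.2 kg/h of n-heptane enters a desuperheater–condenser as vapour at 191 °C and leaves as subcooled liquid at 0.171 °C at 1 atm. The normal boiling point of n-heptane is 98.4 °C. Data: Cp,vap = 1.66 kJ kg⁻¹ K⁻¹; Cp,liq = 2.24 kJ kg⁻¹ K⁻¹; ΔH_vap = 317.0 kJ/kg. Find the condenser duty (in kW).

Q_c = 150 kW

vapour 191→98.4 °C: -153.72 kJ/kg
condensation at 98.4 °C: -317 kJ/kg
liquid 98.4→0.171 °C: -220.03 kJ/kg
Δh = -153.72 + -317 + -220.03 = -690.75 kJ/kg
Q = ṁ·Δh = 782.2 kg/h × -690.75 kJ/kg = -540300 kJ/h
|Q| = 150.08 kW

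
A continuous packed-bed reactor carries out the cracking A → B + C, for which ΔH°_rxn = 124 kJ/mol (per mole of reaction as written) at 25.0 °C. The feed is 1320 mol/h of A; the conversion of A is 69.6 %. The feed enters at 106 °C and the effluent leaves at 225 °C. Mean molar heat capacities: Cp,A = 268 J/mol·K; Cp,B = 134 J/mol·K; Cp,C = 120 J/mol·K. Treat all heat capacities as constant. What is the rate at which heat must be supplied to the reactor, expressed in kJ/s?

Extent of reaction ξ = 0.696 × 1320 = 918.72 mol/h
Reaction term: ξ·ΔH°_rxn = 918.72 × 124 = 113920 kJ/h
Sensible, feed 106→25 °C: -28655 kJ/h
Outlet flows (mol/h): A 401.28, B 918.72, C 918.72
Sensible, products 25→225 °C: 68180 kJ/h
Q = ΔH = 153450 kJ/h = 42.624 kW
Heat supplied = 42.624 kJ/s

Q_in = 42.6 kJ/s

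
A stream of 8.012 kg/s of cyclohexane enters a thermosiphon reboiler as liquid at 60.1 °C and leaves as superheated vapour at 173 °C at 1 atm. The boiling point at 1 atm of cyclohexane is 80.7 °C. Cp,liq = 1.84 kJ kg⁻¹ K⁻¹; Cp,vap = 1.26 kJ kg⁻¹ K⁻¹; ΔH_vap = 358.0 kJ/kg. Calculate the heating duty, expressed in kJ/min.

liquid 60.1→80.7 °C: 37.904 kJ/kg
vaporisation at 80.7 °C: 358 kJ/kg
vapour 80.7→173 °C: 116.3 kJ/kg
Δh = 37.904 + 358 + 116.3 = 512.2 kJ/kg
Q = ṁ·Δh = 8.012 kg/s × 512.2 kJ/kg = 4103.8 kJ/s
|Q| = 4103.8 kW = 246230 kJ/min

Q = 246000 kJ/min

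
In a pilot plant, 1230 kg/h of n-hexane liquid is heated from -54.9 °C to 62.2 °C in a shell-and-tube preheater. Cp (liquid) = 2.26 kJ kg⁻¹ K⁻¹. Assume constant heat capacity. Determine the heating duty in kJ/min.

Q = ṁ·Cp·ΔT = 1230 × 2.26 × (62.2 − -54.9) = 325510 kJ/h
Converting: 325510 / 3600 s = 90.421 kW
Heating duty = 5425.2 kJ/min

Q = 5430 kJ/min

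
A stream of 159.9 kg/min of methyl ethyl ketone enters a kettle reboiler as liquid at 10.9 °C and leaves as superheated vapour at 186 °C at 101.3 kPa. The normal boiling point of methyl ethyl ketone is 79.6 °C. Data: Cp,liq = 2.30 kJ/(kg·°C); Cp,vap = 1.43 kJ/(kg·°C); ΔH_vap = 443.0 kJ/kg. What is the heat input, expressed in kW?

liquid 10.9→79.6 °C: 158.01 kJ/kg
vaporisation at 79.6 °C: 443 kJ/kg
vapour 79.6→186 °C: 152.15 kJ/kg
Δh = 158.01 + 443 + 152.15 = 753.16 kJ/kg
Q = ṁ·Δh = 159.9 kg/min × 753.16 kJ/kg = 120430 kJ/min
|Q| = 2007.2 kW

Q = 2010 kW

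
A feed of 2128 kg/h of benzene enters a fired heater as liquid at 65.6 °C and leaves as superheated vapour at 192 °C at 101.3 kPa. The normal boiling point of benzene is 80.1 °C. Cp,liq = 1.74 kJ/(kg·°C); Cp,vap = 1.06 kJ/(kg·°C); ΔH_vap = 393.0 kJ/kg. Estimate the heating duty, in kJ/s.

liquid 65.6→80.1 °C: 25.23 kJ/kg
vaporisation at 80.1 °C: 393 kJ/kg
vapour 80.1→192 °C: 118.61 kJ/kg
Δh = 25.23 + 393 + 118.61 = 536.84 kJ/kg
Q = ṁ·Δh = 2128 kg/h × 536.84 kJ/kg = 1.1424e+06 kJ/h
|Q| = 317.33 kW

Q = 317 kJ/s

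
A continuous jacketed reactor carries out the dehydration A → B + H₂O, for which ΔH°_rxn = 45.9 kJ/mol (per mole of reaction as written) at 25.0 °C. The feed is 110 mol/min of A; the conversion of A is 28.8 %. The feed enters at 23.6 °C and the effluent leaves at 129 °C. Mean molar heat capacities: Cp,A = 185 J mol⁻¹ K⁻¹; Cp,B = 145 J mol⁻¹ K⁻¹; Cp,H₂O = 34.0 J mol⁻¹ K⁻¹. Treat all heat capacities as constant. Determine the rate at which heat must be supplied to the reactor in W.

Q_in = 59700 W

Extent of reaction ξ = 0.288 × 110 = 31.68 mol/min
Reaction term: ξ·ΔH°_rxn = 31.68 × 45.9 = 1454.1 kJ/min
Sensible, feed 23.6→25 °C: 28.49 kJ/min
Outlet flows (mol/min): A 78.32, B 31.68, H₂O 31.68
Sensible, products 25→129 °C: 2096.6 kJ/min
Q = ΔH = 3579.2 kJ/min = 59.654 kW
Heat supplied = 59654 W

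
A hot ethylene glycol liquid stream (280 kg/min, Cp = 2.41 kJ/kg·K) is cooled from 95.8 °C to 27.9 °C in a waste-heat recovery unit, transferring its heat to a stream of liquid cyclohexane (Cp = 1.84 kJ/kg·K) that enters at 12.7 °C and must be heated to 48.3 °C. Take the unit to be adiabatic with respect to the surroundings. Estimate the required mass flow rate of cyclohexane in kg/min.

ṁ_c = 699 kg/min

Heat released by hot stream: Q = 280 × 2.41 × (95.8 − 27.9) = 45819 kJ/min
Energy balance on cold side (adiabatic exchanger): Q = ṁ_c·Cp_c·(T_c,out − T_c,in)
ṁ_c = 45819 / [1.84 × (48.3 − 12.7)] = 699.48 kg/min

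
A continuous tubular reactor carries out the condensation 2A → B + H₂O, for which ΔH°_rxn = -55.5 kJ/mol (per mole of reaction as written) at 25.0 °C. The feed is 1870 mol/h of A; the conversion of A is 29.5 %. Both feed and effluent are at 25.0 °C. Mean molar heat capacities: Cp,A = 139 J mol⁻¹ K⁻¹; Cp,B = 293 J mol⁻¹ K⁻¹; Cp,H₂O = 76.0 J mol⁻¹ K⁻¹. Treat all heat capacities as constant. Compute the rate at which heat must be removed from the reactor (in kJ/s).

Extent of reaction ξ = 0.295 × 1870 / 2 = 275.82 mol/h
Reaction term: ξ·ΔH°_rxn = 275.82 × -55.5 = -15308 kJ/h
Q = ΔH = -15308 kJ/h = -4.2523 kW
Heat removed = 4.2523 kJ/s

Q_out = 4.25 kJ/s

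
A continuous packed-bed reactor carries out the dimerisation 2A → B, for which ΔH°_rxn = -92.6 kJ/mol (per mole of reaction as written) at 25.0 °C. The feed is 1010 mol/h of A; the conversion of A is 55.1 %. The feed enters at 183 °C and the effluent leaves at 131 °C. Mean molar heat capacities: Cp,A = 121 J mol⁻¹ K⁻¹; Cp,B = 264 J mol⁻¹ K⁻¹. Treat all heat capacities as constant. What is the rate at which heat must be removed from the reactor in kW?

Q_out = 8.74 kW

Extent of reaction ξ = 0.551 × 1010 / 2 = 278.25 mol/h
Reaction term: ξ·ΔH°_rxn = 278.25 × -92.6 = -25766 kJ/h
Sensible, feed 183→25 °C: -19309 kJ/h
Outlet flows (mol/h): A 453.49, B 278.25
Sensible, products 25→131 °C: 13603 kJ/h
Q = ΔH = -31472 kJ/h = -8.7423 kW
Heat removed = 8.7423 kW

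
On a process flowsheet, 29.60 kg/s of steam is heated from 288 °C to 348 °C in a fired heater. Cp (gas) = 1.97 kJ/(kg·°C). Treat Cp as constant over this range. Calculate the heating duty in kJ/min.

Q = ṁ·Cp·ΔT = 29.60 × 1.97 × (348 − 288) = 3498.7 kJ/s
Heating duty = 209920 kJ/min

Q = 210000 kJ/min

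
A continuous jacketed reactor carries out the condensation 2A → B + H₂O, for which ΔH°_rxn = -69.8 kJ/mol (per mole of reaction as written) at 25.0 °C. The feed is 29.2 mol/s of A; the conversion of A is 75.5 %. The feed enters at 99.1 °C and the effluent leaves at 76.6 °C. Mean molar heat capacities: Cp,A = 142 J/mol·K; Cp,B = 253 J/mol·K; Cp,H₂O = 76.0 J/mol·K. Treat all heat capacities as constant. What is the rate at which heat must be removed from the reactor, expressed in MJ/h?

Q_out = 3010 MJ/h

Extent of reaction ξ = 0.755 × 29.2 / 2 = 11.023 mol/s
Reaction term: ξ·ΔH°_rxn = 11.023 × -69.8 = -769.41 kJ/s
Sensible, feed 99.1→25 °C: -307.25 kJ/s
Outlet flows (mol/s): A 7.154, B 11.023, H₂O 11.023
Sensible, products 25→76.6 °C: 239.55 kJ/s
Q = ΔH = -837.1 kJ/s = -837.1 kW
Heat removed = 3013.6 MJ/h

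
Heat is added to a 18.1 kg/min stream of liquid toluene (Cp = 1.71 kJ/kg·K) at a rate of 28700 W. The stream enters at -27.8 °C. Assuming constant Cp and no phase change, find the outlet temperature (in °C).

T_out = 27.8 °C

Q = 28700 W = 1722 kJ/min
ΔT = Q/(ṁ·Cp) = 1722/(18.1×1.71) = 55.636 K
T_out = -27.8 + 55.636 = 27.836 °C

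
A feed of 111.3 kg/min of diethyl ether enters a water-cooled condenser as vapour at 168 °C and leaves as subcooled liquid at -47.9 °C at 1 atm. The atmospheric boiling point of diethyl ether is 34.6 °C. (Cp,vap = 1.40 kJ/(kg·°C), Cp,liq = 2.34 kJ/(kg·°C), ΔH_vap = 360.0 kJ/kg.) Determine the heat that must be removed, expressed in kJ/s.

vapour 168→34.6 °C: -186.76 kJ/kg
condensation at 34.6 °C: -360 kJ/kg
liquid 34.6→-47.9 °C: -193.05 kJ/kg
Δh = -186.76 + -360 + -193.05 = -739.81 kJ/kg
Q = ṁ·Δh = 111.3 kg/min × -739.81 kJ/kg = -82341 kJ/min
|Q| = 1372.3 kW

Q_c = 1370 kJ/s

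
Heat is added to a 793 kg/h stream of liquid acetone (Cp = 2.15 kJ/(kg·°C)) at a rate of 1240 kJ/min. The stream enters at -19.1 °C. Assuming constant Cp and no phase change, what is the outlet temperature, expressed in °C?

Q = 1240 kJ/min = 74400 kJ/h
ΔT = Q/(ṁ·Cp) = 74400/(793×2.15) = 43.638 K
T_out = -19.1 + 43.638 = 24.538 °C

T_out = 24.5 °C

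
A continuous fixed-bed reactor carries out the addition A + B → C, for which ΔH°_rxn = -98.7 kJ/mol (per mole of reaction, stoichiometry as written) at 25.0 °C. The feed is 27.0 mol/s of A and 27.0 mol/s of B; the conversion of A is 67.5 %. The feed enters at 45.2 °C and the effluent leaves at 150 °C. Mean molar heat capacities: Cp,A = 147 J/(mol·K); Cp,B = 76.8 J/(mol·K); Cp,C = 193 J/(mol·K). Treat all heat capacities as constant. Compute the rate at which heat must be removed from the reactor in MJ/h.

Extent of reaction ξ = 0.675 × 27.0 = 18.225 mol/s
Reaction term: ξ·ΔH°_rxn = 18.225 × -98.7 = -1798.8 kJ/s
Sensible, feed 45.2→25 °C: -122.06 kJ/s
Outlet flows (mol/s): A 8.775, B 8.775, C 18.225
Sensible, products 25→150 °C: 685.16 kJ/s
Q = ΔH = -1235.7 kJ/s = -1235.7 kW
Heat removed = 4448.6 MJ/h

Q_out = 4450 MJ/h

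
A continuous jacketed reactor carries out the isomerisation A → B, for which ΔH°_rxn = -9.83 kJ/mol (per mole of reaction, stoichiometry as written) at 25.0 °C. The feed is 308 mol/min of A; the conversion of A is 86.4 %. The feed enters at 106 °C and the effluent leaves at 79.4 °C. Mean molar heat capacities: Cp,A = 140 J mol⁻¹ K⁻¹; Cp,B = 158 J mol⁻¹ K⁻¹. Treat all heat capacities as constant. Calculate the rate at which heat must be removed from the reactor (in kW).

Extent of reaction ξ = 0.864 × 308 = 266.11 mol/min
Reaction term: ξ·ΔH°_rxn = 266.11 × -9.83 = -2615.9 kJ/min
Sensible, feed 106→25 °C: -3492.7 kJ/min
Outlet flows (mol/min): A 41.888, B 266.11
Sensible, products 25→79.4 °C: 2606.3 kJ/min
Q = ΔH = -3502.3 kJ/min = -58.372 kW
Heat removed = 58.372 kW

Q_out = 58.4 kW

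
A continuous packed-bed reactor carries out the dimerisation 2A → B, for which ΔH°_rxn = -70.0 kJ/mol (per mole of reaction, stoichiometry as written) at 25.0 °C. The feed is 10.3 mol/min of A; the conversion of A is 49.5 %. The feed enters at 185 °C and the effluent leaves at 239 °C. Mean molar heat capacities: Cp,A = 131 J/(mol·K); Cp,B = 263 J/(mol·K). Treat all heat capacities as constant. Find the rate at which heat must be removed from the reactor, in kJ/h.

Q_out = 6300 kJ/h

Extent of reaction ξ = 0.495 × 10.3 / 2 = 2.5493 mol/min
Reaction term: ξ·ΔH°_rxn = 2.5493 × -70.0 = -178.45 kJ/min
Sensible, feed 185→25 °C: -215.89 kJ/min
Outlet flows (mol/min): A 5.2015, B 2.5493
Sensible, products 25→239 °C: 289.3 kJ/min
Q = ΔH = -105.04 kJ/min = -1.7507 kW
Heat removed = 6302.4 kJ/h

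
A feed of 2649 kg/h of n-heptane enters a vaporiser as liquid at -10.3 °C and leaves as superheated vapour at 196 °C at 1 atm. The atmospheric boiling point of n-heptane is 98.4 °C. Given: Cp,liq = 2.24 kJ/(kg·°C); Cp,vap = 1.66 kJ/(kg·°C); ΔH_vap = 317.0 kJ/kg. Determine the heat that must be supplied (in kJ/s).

Q = 532 kJ/s

liquid -10.3→98.4 °C: 243.49 kJ/kg
vaporisation at 98.4 °C: 317 kJ/kg
vapour 98.4→196 °C: 162.02 kJ/kg
Δh = 243.49 + 317 + 162.02 = 722.5 kJ/kg
Q = ṁ·Δh = 2649 kg/h × 722.5 kJ/kg = 1.9139e+06 kJ/h
|Q| = 531.64 kW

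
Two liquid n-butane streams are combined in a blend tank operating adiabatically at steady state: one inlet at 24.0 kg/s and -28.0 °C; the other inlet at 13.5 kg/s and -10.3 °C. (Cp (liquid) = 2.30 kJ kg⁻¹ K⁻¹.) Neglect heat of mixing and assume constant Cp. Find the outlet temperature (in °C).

Energy balance with Q = 0: Σ ṁᵢCp,ᵢ(T_out − Tᵢ) = 0
Σ ṁᵢCp,ᵢTᵢ = 24.0×2.30×-28.0 + 13.5×2.30×-10.3 = -1865.4
Σ ṁᵢCp,ᵢ = 24.0×2.30 + 13.5×2.30 = 86.25
T_out = -1865.4 / 86.25 = -21.628 °C

T_out = -21.6 °C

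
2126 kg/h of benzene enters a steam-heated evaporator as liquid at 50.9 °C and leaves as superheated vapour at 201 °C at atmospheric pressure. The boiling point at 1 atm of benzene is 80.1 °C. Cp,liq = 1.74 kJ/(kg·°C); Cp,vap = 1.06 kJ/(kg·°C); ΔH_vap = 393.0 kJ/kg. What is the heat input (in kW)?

Q = 338 kW

liquid 50.9→80.1 °C: 50.808 kJ/kg
vaporisation at 80.1 °C: 393 kJ/kg
vapour 80.1→201 °C: 128.15 kJ/kg
Δh = 50.808 + 393 + 128.15 = 571.96 kJ/kg
Q = ṁ·Δh = 2126 kg/h × 571.96 kJ/kg = 1.216e+06 kJ/h
|Q| = 337.78 kW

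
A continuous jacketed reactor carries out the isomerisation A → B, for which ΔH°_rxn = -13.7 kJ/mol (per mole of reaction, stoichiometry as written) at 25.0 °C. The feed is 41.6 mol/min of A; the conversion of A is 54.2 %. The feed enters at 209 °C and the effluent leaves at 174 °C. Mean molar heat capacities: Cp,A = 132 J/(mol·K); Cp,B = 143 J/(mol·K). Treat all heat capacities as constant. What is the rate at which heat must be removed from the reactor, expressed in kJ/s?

Extent of reaction ξ = 0.542 × 41.6 = 22.547 mol/min
Reaction term: ξ·ΔH°_rxn = 22.547 × -13.7 = -308.9 kJ/min
Sensible, feed 209→25 °C: -1010.4 kJ/min
Outlet flows (mol/min): A 19.053, B 22.547
Sensible, products 25→174 °C: 855.14 kJ/min
Q = ΔH = -464.13 kJ/min = -7.7356 kW
Heat removed = 7.7356 kJ/s

Q_out = 7.74 kJ/s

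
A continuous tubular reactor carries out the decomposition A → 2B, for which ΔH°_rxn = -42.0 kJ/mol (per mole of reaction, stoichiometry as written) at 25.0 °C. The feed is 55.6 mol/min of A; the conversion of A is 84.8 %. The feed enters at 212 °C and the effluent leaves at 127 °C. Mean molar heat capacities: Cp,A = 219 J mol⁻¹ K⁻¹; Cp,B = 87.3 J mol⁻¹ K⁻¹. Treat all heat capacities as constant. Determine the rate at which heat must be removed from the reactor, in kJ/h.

Q_out = 194000 kJ/h

Extent of reaction ξ = 0.848 × 55.6 = 47.149 mol/min
Reaction term: ξ·ΔH°_rxn = 47.149 × -42.0 = -1980.2 kJ/min
Sensible, feed 212→25 °C: -2277 kJ/min
Outlet flows (mol/min): A 8.4512, B 94.298
Sensible, products 25→127 °C: 1028.5 kJ/min
Q = ΔH = -3228.8 kJ/min = -53.813 kW
Heat removed = 193730 kJ/h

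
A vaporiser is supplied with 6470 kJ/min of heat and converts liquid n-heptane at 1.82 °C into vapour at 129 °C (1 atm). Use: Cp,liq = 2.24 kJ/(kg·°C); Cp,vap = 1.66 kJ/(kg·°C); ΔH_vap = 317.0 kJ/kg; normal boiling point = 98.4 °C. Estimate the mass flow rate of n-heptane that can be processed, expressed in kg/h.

Δh = 2.24×(98.4−1.82) + 317.0 + 1.66×(129−98.4) = 584.14 kJ/kg
Q = 6470 kJ/min = 107.83 kJ/s = 388200 kJ/h
ṁ = Q/Δh = 388200 / 584.14 = 664.57 kg/h

ṁ = 665 kg/h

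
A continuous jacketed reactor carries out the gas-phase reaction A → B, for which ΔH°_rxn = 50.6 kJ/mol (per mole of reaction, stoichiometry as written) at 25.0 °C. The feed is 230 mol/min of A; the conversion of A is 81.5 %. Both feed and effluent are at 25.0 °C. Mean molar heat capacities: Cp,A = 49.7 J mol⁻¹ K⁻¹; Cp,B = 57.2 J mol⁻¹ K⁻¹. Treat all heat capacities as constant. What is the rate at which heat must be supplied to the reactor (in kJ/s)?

Extent of reaction ξ = 0.815 × 230 = 187.45 mol/min
Reaction term: ξ·ΔH°_rxn = 187.45 × 50.6 = 9485 kJ/min
Q = ΔH = 9485 kJ/min = 158.08 kW
Heat supplied = 158.08 kJ/s

Q_in = 158 kJ/s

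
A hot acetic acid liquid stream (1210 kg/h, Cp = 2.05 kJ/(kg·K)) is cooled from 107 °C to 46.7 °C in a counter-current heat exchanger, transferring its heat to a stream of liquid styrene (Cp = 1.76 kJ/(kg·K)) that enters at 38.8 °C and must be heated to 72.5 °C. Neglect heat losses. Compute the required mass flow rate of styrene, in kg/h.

Heat released by hot stream: Q = 1210 × 2.05 × (107 − 46.7) = 149570 kJ/h
Energy balance on cold side (adiabatic exchanger): Q = ṁ_c·Cp_c·(T_c,out − T_c,in)
ṁ_c = 149570 / [1.76 × (72.5 − 38.8)] = 2521.8 kg/h

ṁ_c = 2520 kg/h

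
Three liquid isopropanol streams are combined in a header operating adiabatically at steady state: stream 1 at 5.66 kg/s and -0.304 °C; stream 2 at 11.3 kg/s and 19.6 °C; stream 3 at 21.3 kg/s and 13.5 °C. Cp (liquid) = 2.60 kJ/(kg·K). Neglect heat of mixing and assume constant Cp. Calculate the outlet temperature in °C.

T_out = 13.3 °C

No heat crosses the boundary, so H_out = H_in.
Σ ṁᵢCp,ᵢTᵢ = 5.66×2.60×-0.304 + 11.3×2.60×19.6 + 21.3×2.60×13.5 = 1319
Σ ṁᵢCp,ᵢ = 5.66×2.60 + 11.3×2.60 + 21.3×2.60 = 99.476
T_out = 1319 / 99.476 = 13.26 °C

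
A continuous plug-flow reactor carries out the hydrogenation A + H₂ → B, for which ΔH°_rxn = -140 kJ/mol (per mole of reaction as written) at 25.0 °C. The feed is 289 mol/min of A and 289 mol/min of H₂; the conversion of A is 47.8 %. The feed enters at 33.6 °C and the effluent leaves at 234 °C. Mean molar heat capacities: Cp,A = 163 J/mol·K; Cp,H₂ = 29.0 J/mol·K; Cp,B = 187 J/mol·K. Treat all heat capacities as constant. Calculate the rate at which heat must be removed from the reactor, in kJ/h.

Extent of reaction ξ = 0.478 × 289 = 138.14 mol/min
Reaction term: ξ·ΔH°_rxn = 138.14 × -140 = -19340 kJ/min
Sensible, feed 33.6→25 °C: -477.2 kJ/min
Outlet flows (mol/min): A 150.86, H₂ 150.86, B 138.14
Sensible, products 25→234 °C: 11453 kJ/min
Q = ΔH = -8364.4 kJ/min = -139.41 kW
Heat removed = 501870 kJ/h

Q_out = 502000 kJ/h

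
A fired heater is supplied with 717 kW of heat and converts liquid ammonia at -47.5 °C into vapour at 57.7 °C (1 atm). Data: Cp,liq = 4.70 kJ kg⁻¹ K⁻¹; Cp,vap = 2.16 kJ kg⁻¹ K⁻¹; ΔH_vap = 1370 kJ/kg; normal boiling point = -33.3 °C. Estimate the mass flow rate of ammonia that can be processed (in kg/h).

Δh = 4.70×(-33.3−-47.5) + 1370 + 2.16×(57.7−-33.3) = 1633.3 kJ/kg
Q = 717 kW = 717 kJ/s = 2.5812e+06 kJ/h
ṁ = Q/Δh = 2.5812e+06 / 1633.3 = 1580.4 kg/h

ṁ = 1580 kg/h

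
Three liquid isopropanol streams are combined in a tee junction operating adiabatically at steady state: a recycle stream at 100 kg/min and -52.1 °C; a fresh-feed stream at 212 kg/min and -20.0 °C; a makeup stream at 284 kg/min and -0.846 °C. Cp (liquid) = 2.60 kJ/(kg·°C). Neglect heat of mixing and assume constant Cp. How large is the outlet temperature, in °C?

Energy balance with Q = 0: Σ ṁᵢCp,ᵢ(T_out − Tᵢ) = 0
T_out = Σ ṁᵢCp,ᵢTᵢ / Σ ṁᵢCp,ᵢ
      = -25195 / 1549.6 = -16.259 °C

T_out = -16.3 °C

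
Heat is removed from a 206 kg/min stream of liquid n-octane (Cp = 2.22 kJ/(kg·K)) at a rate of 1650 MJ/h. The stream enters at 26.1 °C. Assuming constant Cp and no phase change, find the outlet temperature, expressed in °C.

Q = 1650 MJ/h = 27500 kJ/min
ΔT = Q/(ṁ·Cp) = 27500/(206×2.22) = 60.133 K
T_out = 26.1 − 60.133 = -34.033 °C

T_out = -34.0 °C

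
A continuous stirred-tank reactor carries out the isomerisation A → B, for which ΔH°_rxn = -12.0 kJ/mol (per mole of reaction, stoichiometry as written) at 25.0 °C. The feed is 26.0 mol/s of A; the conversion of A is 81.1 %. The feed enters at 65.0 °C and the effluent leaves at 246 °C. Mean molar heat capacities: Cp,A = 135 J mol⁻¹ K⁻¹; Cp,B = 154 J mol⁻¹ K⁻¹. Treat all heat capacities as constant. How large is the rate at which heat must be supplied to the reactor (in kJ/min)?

Q_in = 28200 kJ/min

Extent of reaction ξ = 0.811 × 26.0 = 21.086 mol/s
Reaction term: ξ·ΔH°_rxn = 21.086 × -12.0 = -253.03 kJ/s
Sensible, feed 65.0→25 °C: -140.4 kJ/s
Outlet flows (mol/s): A 4.914, B 21.086
Sensible, products 25→246 °C: 864.25 kJ/s
Q = ΔH = 470.82 kJ/s = 470.82 kW
Heat supplied = 28249 kJ/min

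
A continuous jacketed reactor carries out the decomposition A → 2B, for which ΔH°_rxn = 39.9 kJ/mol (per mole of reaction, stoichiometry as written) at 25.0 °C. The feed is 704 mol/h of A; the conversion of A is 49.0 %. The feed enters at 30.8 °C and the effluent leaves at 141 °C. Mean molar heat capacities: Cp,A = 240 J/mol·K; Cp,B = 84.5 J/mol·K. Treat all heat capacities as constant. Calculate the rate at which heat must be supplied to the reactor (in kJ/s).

Extent of reaction ξ = 0.490 × 704 = 344.96 mol/h
Reaction term: ξ·ΔH°_rxn = 344.96 × 39.9 = 13764 kJ/h
Sensible, feed 30.8→25 °C: -979.97 kJ/h
Outlet flows (mol/h): A 359.04, B 689.92
Sensible, products 25→141 °C: 16758 kJ/h
Q = ΔH = 29542 kJ/h = 8.2062 kW
Heat supplied = 8.2062 kJ/s

Q_in = 8.21 kJ/s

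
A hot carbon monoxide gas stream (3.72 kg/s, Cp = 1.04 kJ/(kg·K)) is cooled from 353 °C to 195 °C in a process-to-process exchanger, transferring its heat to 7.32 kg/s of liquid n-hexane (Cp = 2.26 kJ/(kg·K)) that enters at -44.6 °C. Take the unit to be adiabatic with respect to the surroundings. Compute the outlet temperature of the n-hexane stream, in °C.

T_c,out = -7.65 °C

Heat released by hot stream: Q = 3.72 × 1.04 × (353 − 195) = 611.27 kJ/s
Energy balance on cold side (adiabatic exchanger): Q = ṁ_c·Cp_c·(T_c,out − T_c,in)
T_c,out = -44.6 + 611.27/(7.32 × 2.26) = -7.6501 °C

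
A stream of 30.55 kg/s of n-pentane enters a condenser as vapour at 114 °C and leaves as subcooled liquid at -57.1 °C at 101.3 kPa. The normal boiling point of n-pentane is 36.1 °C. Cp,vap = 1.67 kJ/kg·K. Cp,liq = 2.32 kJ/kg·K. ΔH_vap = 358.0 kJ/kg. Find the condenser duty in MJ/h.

Q_c = 77500 MJ/h

vapour 114→36.1 °C: -130.09 kJ/kg
condensation at 36.1 °C: -358 kJ/kg
liquid 36.1→-57.1 °C: -216.22 kJ/kg
Δh = -130.09 + -358 + -216.22 = -704.32 kJ/kg
Q = ṁ·Δh = 30.55 kg/s × -704.32 kJ/kg = -21517 kJ/s
|Q| = 21517 kW = 77461 MJ/h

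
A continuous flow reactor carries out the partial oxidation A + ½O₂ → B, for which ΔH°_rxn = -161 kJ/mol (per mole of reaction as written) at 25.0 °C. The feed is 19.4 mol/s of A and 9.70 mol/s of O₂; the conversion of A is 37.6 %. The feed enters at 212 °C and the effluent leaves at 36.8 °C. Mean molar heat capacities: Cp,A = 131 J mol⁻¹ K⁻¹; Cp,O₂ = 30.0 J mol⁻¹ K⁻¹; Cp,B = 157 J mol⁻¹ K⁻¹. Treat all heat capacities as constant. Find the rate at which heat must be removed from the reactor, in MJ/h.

Extent of reaction ξ = 0.376 × 19.4 = 7.2944 mol/s
Reaction term: ξ·ΔH°_rxn = 7.2944 × -161 = -1174.4 kJ/s
Sensible, feed 212→25 °C: -529.66 kJ/s
Outlet flows (mol/s): A 12.106, O₂ 6.0528, B 7.2944
Sensible, products 25→36.8 °C: 34.369 kJ/s
Q = ΔH = -1669.7 kJ/s = -1669.7 kW
Heat removed = 6010.9 MJ/h

Q_out = 6010 MJ/h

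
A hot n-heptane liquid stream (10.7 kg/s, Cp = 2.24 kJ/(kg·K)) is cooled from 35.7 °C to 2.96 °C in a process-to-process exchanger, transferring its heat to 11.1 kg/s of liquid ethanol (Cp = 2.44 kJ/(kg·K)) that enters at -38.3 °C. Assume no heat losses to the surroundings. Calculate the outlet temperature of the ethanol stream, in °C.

T_c,out = -9.33 °C

Heat released by hot stream: Q = 10.7 × 2.24 × (35.7 − 2.96) = 784.71 kJ/s
Energy balance on cold side (adiabatic exchanger): Q = ṁ_c·Cp_c·(T_c,out − T_c,in)
T_c,out = -38.3 + 784.71/(11.1 × 2.44) = -9.3267 °C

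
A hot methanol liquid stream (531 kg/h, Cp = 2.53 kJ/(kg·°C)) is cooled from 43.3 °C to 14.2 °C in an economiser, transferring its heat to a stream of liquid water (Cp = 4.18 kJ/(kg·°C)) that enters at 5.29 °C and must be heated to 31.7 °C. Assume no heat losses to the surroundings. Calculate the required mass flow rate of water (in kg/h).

Heat released by hot stream: Q = 531 × 2.53 × (43.3 − 14.2) = 39094 kJ/h
Energy balance on cold side (adiabatic exchanger): Q = ṁ_c·Cp_c·(T_c,out − T_c,in)
ṁ_c = 39094 / [4.18 × (31.7 − 5.29)] = 354.13 kg/h

ṁ_c = 354 kg/h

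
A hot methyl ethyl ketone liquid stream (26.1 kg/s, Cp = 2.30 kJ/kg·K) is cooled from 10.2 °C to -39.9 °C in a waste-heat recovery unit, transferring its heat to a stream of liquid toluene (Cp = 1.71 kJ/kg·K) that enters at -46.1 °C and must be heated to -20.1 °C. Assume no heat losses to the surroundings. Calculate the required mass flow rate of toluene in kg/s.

ṁ_c = 67.6 kg/s

Heat released by hot stream: Q = 26.1 × 2.30 × (10.2 − -39.9) = 3007.5 kJ/s
Energy balance on cold side (adiabatic exchanger): Q = ṁ_c·Cp_c·(T_c,out − T_c,in)
ṁ_c = 3007.5 / [1.71 × (-20.1 − -46.1)] = 67.645 kg/s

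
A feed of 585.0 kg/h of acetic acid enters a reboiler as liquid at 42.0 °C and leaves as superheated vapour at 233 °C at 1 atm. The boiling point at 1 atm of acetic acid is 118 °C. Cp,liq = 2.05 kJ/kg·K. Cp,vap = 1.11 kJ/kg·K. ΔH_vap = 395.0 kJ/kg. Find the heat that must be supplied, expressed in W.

liquid 42.0→118 °C: 155.8 kJ/kg
vaporisation at 118 °C: 395 kJ/kg
vapour 118→233 °C: 127.65 kJ/kg
Δh = 155.8 + 395 + 127.65 = 678.45 kJ/kg
Q = ṁ·Δh = 585.0 kg/h × 678.45 kJ/kg = 396890 kJ/h
|Q| = 110.25 kW = 110250 W

Q = 110000 W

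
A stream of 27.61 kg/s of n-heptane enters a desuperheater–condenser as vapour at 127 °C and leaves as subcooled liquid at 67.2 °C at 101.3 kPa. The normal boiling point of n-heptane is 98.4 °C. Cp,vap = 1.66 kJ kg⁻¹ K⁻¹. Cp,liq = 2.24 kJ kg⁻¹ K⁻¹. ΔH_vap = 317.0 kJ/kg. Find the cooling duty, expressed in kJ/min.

Q_c = 720000 kJ/min

vapour 127→98.4 °C: -47.476 kJ/kg
condensation at 98.4 °C: -317 kJ/kg
liquid 98.4→67.2 °C: -69.888 kJ/kg
Δh = -47.476 + -317 + -69.888 = -434.36 kJ/kg
Q = ṁ·Δh = 27.61 kg/s × -434.36 kJ/kg = -11993 kJ/s
|Q| = 11993 kW = 719570 kJ/min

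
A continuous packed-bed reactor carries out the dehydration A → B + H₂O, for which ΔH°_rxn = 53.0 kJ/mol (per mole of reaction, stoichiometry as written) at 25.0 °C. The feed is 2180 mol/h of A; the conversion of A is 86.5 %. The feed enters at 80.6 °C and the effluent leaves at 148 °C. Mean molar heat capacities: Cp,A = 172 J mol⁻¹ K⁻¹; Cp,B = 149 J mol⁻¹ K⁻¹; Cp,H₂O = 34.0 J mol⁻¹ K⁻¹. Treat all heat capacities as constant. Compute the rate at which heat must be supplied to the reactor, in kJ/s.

Q_in = 35.5 kJ/s

Extent of reaction ξ = 0.865 × 2180 = 1885.7 mol/h
Reaction term: ξ·ΔH°_rxn = 1885.7 × 53.0 = 99942 kJ/h
Sensible, feed 80.6→25 °C: -20848 kJ/h
Outlet flows (mol/h): A 294.3, B 1885.7, H₂O 1885.7
Sensible, products 25→148 °C: 48671 kJ/h
Q = ΔH = 127770 kJ/h = 35.49 kW
Heat supplied = 35.49 kJ/s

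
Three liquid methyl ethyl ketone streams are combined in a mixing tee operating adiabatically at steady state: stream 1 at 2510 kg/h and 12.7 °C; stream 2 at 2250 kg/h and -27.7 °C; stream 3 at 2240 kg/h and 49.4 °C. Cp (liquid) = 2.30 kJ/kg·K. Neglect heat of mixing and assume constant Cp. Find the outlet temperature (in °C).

Energy balance with Q = 0: Σ ṁᵢCp,ᵢ(T_out − Tᵢ) = 0
Σ ṁᵢCp,ᵢTᵢ = 2510×2.30×12.7 + 2250×2.30×-27.7 + 2240×2.30×49.4 = 184480
Σ ṁᵢCp,ᵢ = 2510×2.30 + 2250×2.30 + 2240×2.30 = 16100
T_out = 184480 / 16100 = 11.458 °C

T_out = 11.5 °C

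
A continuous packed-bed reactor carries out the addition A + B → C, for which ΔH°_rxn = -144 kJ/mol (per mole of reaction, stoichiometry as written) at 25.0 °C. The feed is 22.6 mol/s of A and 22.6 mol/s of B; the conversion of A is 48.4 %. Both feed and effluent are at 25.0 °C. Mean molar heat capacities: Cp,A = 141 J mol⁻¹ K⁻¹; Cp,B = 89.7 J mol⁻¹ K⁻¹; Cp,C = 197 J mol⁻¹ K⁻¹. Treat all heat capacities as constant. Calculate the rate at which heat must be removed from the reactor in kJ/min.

Extent of reaction ξ = 0.484 × 22.6 = 10.938 mol/s
Reaction term: ξ·ΔH°_rxn = 10.938 × -144 = -1575.1 kJ/s
Q = ΔH = -1575.1 kJ/s = -1575.1 kW
Heat removed = 94508 kJ/min

Q_out = 94500 kJ/min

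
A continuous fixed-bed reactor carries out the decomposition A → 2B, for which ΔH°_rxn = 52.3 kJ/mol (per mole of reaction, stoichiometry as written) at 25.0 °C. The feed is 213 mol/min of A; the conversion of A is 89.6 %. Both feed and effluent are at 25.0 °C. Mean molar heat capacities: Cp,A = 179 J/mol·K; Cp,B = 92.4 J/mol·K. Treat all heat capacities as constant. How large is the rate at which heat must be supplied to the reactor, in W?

Extent of reaction ξ = 0.896 × 213 = 190.85 mol/min
Reaction term: ξ·ΔH°_rxn = 190.85 × 52.3 = 9981.4 kJ/min
Q = ΔH = 9981.4 kJ/min = 166.36 kW
Heat supplied = 166360 W

Q_in = 166000 W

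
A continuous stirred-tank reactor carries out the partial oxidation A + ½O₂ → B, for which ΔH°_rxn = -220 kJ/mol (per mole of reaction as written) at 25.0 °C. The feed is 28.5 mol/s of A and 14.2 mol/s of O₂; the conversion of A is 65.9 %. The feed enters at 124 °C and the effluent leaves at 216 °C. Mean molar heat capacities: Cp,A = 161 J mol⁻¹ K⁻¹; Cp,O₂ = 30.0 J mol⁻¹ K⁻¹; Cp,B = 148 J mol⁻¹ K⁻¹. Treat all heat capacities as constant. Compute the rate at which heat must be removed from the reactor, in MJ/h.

Extent of reaction ξ = 0.659 × 28.5 = 18.782 mol/s
Reaction term: ξ·ΔH°_rxn = 18.782 × -220 = -4131.9 kJ/s
Sensible, feed 124→25 °C: -496.44 kJ/s
Outlet flows (mol/s): A 9.7185, O₂ 4.8092, B 18.782
Sensible, products 25→216 °C: 857.33 kJ/s
Q = ΔH = -3771 kJ/s = -3771 kW
Heat removed = 13576 MJ/h

Q_out = 13600 MJ/h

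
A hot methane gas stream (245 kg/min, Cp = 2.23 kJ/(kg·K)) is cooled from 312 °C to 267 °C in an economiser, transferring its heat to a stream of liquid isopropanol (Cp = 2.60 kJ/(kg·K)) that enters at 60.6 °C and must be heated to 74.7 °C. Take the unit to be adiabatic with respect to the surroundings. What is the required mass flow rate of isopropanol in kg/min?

ṁ_c = 671 kg/min

Heat released by hot stream: Q = 245 × 2.23 × (312 − 267) = 24586 kJ/min
Energy balance on cold side (adiabatic exchanger): Q = ṁ_c·Cp_c·(T_c,out − T_c,in)
ṁ_c = 24586 / [2.60 × (74.7 − 60.6)] = 670.64 kg/min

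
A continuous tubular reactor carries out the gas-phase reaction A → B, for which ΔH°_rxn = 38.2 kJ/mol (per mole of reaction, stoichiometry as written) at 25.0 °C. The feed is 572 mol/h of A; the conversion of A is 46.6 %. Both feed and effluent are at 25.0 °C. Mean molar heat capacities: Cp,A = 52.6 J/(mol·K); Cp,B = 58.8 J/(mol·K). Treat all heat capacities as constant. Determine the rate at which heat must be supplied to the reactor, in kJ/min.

Q_in = 170 kJ/min

Extent of reaction ξ = 0.466 × 572 = 266.55 mol/h
Reaction term: ξ·ΔH°_rxn = 266.55 × 38.2 = 10182 kJ/h
Q = ΔH = 10182 kJ/h = 2.8284 kW
Heat supplied = 169.7 kJ/min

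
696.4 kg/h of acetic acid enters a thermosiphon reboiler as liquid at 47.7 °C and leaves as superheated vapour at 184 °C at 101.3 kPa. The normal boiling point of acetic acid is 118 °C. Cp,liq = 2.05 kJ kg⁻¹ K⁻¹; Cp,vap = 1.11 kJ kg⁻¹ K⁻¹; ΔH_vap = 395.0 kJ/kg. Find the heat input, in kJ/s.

Q = 118 kJ/s

liquid 47.7→118 °C: 144.11 kJ/kg
vaporisation at 118 °C: 395 kJ/kg
vapour 118→184 °C: 73.26 kJ/kg
Δh = 144.11 + 395 + 73.26 = 612.38 kJ/kg
Q = ṁ·Δh = 696.4 kg/h × 612.38 kJ/kg = 426460 kJ/h
|Q| = 118.46 kW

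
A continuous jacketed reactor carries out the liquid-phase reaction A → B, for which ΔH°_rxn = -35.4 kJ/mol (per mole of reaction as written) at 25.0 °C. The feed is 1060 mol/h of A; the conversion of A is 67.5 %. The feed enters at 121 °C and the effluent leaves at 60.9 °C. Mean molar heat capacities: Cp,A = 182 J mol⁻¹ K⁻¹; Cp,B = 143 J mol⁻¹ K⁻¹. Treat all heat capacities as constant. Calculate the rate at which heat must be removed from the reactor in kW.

Q_out = 10.5 kW

Extent of reaction ξ = 0.675 × 1060 = 715.5 mol/h
Reaction term: ξ·ΔH°_rxn = 715.5 × -35.4 = -25329 kJ/h
Sensible, feed 121→25 °C: -18520 kJ/h
Outlet flows (mol/h): A 344.5, B 715.5
Sensible, products 25→60.9 °C: 5924.1 kJ/h
Q = ΔH = -37925 kJ/h = -10.535 kW
Heat removed = 10.535 kW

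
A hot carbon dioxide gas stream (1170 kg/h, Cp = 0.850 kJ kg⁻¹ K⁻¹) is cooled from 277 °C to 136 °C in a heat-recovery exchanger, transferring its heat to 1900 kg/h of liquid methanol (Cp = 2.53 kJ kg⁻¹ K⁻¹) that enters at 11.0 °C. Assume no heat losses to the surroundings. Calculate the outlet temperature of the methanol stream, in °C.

T_c,out = 40.2 °C

Heat released by hot stream: Q = 1170 × 0.850 × (277 − 136) = 140220 kJ/h
Energy balance on cold side (adiabatic exchanger): Q = ṁ_c·Cp_c·(T_c,out − T_c,in)
T_c,out = 11.0 + 140220/(1900 × 2.53) = 40.171 °C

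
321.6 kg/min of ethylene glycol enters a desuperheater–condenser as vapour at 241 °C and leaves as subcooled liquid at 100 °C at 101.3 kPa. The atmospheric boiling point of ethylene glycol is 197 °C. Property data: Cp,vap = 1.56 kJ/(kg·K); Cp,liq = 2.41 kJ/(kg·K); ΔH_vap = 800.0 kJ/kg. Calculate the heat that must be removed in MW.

vapour 241→197 °C: -68.64 kJ/kg
condensation at 197 °C: -800 kJ/kg
liquid 197→100 °C: -233.77 kJ/kg
Δh = -68.64 + -800 + -233.77 = -1102.4 kJ/kg
Q = ṁ·Δh = 321.6 kg/min × -1102.4 kJ/kg = -354540 kJ/min
|Q| = 5908.9 kW = 5.9089 MW

Q_c = 5.91 MW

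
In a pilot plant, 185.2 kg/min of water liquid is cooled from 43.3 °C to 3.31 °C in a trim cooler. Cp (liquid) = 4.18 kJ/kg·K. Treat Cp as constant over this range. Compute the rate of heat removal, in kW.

Q_c = 516 kW

Q = ṁ·Cp·ΔT = 185.2 × 4.18 × (3.31 − 43.3) = -30958 kJ/min
Converting: 30958 / 60 s = 515.96 kW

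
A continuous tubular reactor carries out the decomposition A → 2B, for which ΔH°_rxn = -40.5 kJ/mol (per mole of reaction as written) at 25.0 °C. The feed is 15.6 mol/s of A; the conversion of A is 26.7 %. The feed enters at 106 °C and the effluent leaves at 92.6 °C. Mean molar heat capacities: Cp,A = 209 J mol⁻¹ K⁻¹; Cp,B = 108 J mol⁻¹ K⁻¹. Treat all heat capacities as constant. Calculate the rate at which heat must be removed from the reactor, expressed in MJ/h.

Extent of reaction ξ = 0.267 × 15.6 = 4.1652 mol/s
Reaction term: ξ·ΔH°_rxn = 4.1652 × -40.5 = -168.69 kJ/s
Sensible, feed 106→25 °C: -264.09 kJ/s
Outlet flows (mol/s): A 11.435, B 8.3304
Sensible, products 25→92.6 °C: 222.37 kJ/s
Q = ΔH = -210.41 kJ/s = -210.41 kW
Heat removed = 757.47 MJ/h

Q_out = 757 MJ/h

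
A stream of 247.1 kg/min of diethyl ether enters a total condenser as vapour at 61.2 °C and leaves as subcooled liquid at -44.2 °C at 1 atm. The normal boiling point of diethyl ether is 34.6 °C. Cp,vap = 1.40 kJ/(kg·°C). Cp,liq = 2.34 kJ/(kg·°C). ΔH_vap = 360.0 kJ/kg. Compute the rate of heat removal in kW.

vapour 61.2→34.6 °C: -37.24 kJ/kg
condensation at 34.6 °C: -360 kJ/kg
liquid 34.6→-44.2 °C: -184.39 kJ/kg
Δh = -37.24 + -360 + -184.39 = -581.63 kJ/kg
Q = ṁ·Δh = 247.1 kg/min × -581.63 kJ/kg = -143720 kJ/min
|Q| = 2395.4 kW

Q_c = 2400 kW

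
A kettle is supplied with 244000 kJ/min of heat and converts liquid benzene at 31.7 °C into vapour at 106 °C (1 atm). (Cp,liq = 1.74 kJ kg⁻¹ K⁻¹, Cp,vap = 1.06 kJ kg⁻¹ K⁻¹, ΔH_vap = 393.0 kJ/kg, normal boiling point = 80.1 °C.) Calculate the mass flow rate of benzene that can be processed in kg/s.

ṁ = 8.06 kg/s

Δh = 1.74×(80.1−31.7) + 393.0 + 1.06×(106−80.1) = 504.67 kJ/kg
Q = 244000 kJ/min = 4066.7 kJ/s = 4066.7 kJ/s
ṁ = Q/Δh = 4066.7 / 504.67 = 8.0581 kg/s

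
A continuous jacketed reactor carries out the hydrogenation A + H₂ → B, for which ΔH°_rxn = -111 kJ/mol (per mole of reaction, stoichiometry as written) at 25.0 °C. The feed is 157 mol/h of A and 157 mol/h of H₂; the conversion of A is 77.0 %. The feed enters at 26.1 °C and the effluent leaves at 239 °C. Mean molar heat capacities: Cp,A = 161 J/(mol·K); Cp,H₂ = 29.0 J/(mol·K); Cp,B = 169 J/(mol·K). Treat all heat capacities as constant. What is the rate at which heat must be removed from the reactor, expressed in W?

Q_out = 2110 W

Extent of reaction ξ = 0.770 × 157 = 120.89 mol/h
Reaction term: ξ·ΔH°_rxn = 120.89 × -111 = -13419 kJ/h
Sensible, feed 26.1→25 °C: -32.813 kJ/h
Outlet flows (mol/h): A 36.11, H₂ 36.11, B 120.89
Sensible, products 25→239 °C: 5840.3 kJ/h
Q = ΔH = -7611.3 kJ/h = -2.1142 kW
Heat removed = 2114.2 W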